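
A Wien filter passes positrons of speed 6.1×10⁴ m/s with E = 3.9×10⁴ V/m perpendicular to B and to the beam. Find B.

B = 0.64 T

Balance of forces in the selector: qE = qvB ⇒ B = E/v.
B = 3.9×10⁴/6.1×10⁴ = 0.64 T.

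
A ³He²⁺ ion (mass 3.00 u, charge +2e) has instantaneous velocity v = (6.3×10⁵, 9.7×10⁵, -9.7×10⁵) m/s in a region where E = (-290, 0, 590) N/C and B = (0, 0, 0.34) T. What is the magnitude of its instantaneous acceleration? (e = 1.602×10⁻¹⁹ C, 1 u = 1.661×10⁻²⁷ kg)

v×B = (3.30×10⁵, -2.14×10⁵, 0) N/C.
E + v×B = (3.30×10⁵, -2.14×10⁵, 590) N/C.
F = q(E + v×B) = (3.204×10⁻¹⁹ C)·(3.30×10⁵, -2.14×10⁵, 590) = (1.06×10⁻¹³, -6.86×10⁻¹⁴, 1.89×10⁻¹⁶) N.
|a| = |F|/m = 1.259×10⁻¹³/4.983×10⁻²⁷ ≈ 2.53×10¹³ m/s².

|a| ≈ 2.53×10¹³ m/s²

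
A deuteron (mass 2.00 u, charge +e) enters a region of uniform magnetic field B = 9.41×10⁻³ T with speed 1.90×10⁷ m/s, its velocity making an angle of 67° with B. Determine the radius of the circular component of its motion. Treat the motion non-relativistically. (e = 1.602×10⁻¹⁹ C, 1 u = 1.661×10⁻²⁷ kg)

v⊥ = v sinθ = 1.90×10⁷·sin67° ≈ 1.749×10⁷ m/s.
r = m v⊥/(|q|B) = (3.322×10⁻²⁷)(1.749×10⁷)/((1.602×10⁻¹⁹)(9.41×10⁻³)) ≈ 38.5 m.

r ≈ 38.5 m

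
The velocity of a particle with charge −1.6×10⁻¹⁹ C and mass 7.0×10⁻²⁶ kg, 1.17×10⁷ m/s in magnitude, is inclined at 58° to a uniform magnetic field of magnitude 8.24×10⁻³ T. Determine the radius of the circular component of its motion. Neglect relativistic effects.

r ≈ 527 m

v⊥ = v sinθ = 1.17×10⁷·sin58° ≈ 9.922×10⁶ m/s.
r = m v⊥/(|q|B) = (7.0×10⁻²⁶)(9.922×10⁶)/((1.6×10⁻¹⁹)(8.24×10⁻³)) ≈ 527 m.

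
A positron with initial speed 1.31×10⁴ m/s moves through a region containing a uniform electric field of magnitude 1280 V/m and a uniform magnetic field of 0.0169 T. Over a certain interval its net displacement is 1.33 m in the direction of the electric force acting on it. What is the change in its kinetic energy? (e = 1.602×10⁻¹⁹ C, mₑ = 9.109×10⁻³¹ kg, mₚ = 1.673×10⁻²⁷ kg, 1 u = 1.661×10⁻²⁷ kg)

ΔKE ≈ 2.73×10⁻¹⁶ J

The magnetic force is always ⟂ v and does no work; only the electric force changes KE.
ΔKE = F_E · d = |q|E d = (1.602×10⁻¹⁹)(1280)(1.33) ≈ 2.73×10⁻¹⁶ J.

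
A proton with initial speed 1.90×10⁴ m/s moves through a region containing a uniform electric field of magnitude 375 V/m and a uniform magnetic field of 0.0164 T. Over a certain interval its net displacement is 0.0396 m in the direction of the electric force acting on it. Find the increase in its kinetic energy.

The magnetic force is always ⟂ v and does no work; only the electric force changes KE.
ΔKE = F_E · d = |q|E d = (1.602×10⁻¹⁹)(375)(0.0396) ≈ 2.38×10⁻¹⁸ J.

ΔKE ≈ 2.38×10⁻¹⁸ J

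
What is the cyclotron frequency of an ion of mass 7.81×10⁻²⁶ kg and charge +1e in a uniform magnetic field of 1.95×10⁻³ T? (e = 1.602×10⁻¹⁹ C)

f ≈ 637 Hz

f = |q|B/(2πm).
f = (1.602×10⁻¹⁹)(1.95×10⁻³)/(2π·7.81×10⁻²⁶) ≈ 637 Hz.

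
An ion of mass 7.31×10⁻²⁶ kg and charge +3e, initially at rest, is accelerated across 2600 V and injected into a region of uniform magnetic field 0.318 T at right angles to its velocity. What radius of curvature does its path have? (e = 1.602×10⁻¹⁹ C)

Acceleration: |q|V = ½mv² ⇒ v = √(2|q|V/m) = √(2·4.806×10⁻¹⁹·2600/7.31×10⁻²⁶) ≈ 1.849×10⁵ m/s.
In the field: r = mv/(|q|B) = (7.31×10⁻²⁶)(1.849×10⁵)/((4.806×10⁻¹⁹)(0.318)) ≈ 0.0884 m.

r ≈ 0.0884 m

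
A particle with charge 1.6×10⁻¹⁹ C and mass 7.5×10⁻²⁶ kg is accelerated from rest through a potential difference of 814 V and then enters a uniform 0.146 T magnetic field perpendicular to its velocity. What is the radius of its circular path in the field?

r ≈ 0.189 m

Acceleration: |q|V = ½mv² ⇒ v = √(2|q|V/m) = √(2·1.6×10⁻¹⁹·814/7.5×10⁻²⁶) ≈ 5.893×10⁴ m/s.
In the field: r = mv/(|q|B) = (7.5×10⁻²⁶)(5.893×10⁴)/((1.6×10⁻¹⁹)(0.146)) ≈ 0.189 m.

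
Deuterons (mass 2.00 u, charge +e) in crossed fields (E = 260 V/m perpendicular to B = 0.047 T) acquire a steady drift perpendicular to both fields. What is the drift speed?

v_d ≈ 5500 m/s

The steady drift has the magnetic force balancing the electric force, so v_d = E/B.
v_d = 260/0.047 = 5500 m/s.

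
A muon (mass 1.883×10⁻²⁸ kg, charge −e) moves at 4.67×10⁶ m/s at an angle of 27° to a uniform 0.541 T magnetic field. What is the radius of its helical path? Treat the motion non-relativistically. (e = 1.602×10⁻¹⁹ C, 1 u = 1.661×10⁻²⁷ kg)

r ≈ 4.61×10⁻³ m

v⊥ = v sinθ = 4.67×10⁶·sin27° ≈ 2.120×10⁶ m/s.
r = m v⊥/(|q|B) = (1.883×10⁻²⁸)(2.120×10⁶)/((1.602×10⁻¹⁹)(0.541)) ≈ 4.61×10⁻³ m.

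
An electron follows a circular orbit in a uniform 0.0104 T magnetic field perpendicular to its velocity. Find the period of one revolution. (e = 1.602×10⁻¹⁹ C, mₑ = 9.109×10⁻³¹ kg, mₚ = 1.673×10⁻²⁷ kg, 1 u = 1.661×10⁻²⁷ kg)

T ≈ 3.44×10⁻⁹ s

The cyclotron period depends only on m, q, B: T = 2πm/(|q|B).
T = 2π(9.109×10⁻³¹)/((1.602×10⁻¹⁹)(0.0104)) ≈ 3.44×10⁻⁹ s.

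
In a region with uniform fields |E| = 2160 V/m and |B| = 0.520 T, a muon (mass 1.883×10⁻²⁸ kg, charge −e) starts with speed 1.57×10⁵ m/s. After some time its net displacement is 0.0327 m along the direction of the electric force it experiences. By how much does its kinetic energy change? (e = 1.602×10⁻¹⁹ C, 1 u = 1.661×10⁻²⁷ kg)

The magnetic force is always ⟂ v and does no work; only the electric force changes KE.
ΔKE = F_E · d = |q|E d = (1.602×10⁻¹⁹)(2160)(0.0327) ≈ 1.13×10⁻¹⁷ J.

ΔKE ≈ 1.13×10⁻¹⁷ J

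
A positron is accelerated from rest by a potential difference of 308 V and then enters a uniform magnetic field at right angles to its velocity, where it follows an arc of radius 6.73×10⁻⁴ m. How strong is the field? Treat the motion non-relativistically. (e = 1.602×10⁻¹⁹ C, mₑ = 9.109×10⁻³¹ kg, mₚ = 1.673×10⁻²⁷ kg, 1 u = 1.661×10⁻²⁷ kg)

v = √(2|q|V/m) = √(2·1.602×10⁻¹⁹·308/9.109×10⁻³¹) ≈ 1.041×10⁷ m/s.
B = mv/(|q|r) = (9.109×10⁻³¹)(1.041×10⁷)/((1.602×10⁻¹⁹)(6.73×10⁻⁴)) ≈ 0.0879 T.

B ≈ 0.0879 T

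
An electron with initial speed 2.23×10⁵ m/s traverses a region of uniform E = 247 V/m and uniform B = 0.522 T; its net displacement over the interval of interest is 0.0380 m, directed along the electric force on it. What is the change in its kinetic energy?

ΔKE ≈ 1.50×10⁻¹⁸ J

The magnetic force is always ⟂ v and does no work; only the electric force changes KE.
ΔKE = F_E · d = |q|E d = (1.602×10⁻¹⁹)(247)(0.0380) ≈ 1.50×10⁻¹⁸ J.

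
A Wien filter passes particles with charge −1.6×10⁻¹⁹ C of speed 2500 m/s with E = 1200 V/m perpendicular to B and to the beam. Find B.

Balance of forces in the selector: qE = qvB ⇒ B = E/v.
B = 1200/2500 = 0.48 T.

B = 0.48 T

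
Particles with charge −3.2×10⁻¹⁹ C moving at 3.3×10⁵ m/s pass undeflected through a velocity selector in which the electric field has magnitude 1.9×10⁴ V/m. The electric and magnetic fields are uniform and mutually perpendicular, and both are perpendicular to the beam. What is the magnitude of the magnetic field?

Balance of forces in the selector: qE = qvB ⇒ B = E/v.
B = 1.9×10⁴/3.3×10⁵ = 0.058 T.

B = 0.058 T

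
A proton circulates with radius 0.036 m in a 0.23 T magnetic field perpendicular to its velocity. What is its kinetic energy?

v = |q|Br/m, then KE = ½mv² = (qBr)²/(2m).
v = (1.602×10⁻¹⁹)(0.23)(0.036)/1.673×10⁻²⁷ ≈ 7.929×10⁵ m/s.
KE = ½(1.673×10⁻²⁷)(7.929×10⁵)² ≈ 5.3×10⁻¹⁶ J.

KE ≈ 5.3×10⁻¹⁶ J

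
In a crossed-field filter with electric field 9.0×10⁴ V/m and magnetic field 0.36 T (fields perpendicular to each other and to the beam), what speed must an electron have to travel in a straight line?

v = 2.5×10⁵ m/s

Zero net Lorentz force requires |qE| = |q v×B|, i.e. E = vB.
v = E/B = 9.0×10⁴/0.36 = 2.5×10⁵ m/s.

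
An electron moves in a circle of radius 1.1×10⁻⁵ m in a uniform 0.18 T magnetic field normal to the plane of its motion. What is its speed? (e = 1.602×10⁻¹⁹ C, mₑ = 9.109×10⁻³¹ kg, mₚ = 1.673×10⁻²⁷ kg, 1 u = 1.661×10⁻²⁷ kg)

From |q|vB = mv²/r, v = |q|Br/m.
v = (1.602×10⁻¹⁹)(0.18)(1.1×10⁻⁵)/9.109×10⁻³¹ ≈ 3.5×10⁵ m/s.

v ≈ 3.5×10⁵ m/s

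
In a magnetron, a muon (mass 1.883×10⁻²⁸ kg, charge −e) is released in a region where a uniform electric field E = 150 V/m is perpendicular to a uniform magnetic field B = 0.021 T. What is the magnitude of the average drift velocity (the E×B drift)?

In crossed fields the guiding centre drifts at v_d = |E×B|/B² = E/B, independent of charge and mass.
v_d = 150/0.021 = 7100 m/s.

v_d ≈ 7100 m/s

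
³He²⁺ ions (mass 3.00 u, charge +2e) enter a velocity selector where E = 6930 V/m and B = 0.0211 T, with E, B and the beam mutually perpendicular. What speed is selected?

Zero net Lorentz force requires |qE| = |q v×B|, i.e. E = vB.
v = E/B = 6930/0.0211 = 3.28×10⁵ m/s.

v = 3.28×10⁵ m/s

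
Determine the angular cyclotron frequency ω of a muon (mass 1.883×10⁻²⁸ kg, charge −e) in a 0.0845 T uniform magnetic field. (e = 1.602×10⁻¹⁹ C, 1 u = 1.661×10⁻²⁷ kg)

ω = |q|B/m.
ω = (1.602×10⁻¹⁹)(0.0845)/1.883×10⁻²⁸ ≈ 7.19×10⁷ rad/s.

ω ≈ 7.19×10⁷ rad/s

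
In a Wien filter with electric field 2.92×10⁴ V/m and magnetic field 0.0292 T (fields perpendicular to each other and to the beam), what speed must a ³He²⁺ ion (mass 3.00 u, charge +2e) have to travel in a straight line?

v = 1.00×10⁶ m/s

Zero net Lorentz force requires |qE| = |q v×B|, i.e. E = vB.
v = E/B = 2.92×10⁴/0.0292 = 1.00×10⁶ m/s.
The result is independent of the particle's charge and mass.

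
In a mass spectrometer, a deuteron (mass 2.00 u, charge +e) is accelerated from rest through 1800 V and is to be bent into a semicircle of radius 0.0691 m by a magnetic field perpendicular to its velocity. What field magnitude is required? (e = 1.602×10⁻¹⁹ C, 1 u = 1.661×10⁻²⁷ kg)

B ≈ 0.125 T

v = √(2|q|V/m) = √(2·1.602×10⁻¹⁹·1800/3.322×10⁻²⁷) ≈ 4.167×10⁵ m/s.
B = mv/(|q|r) = (3.322×10⁻²⁷)(4.167×10⁵)/((1.602×10⁻¹⁹)(0.0691)) ≈ 0.125 T.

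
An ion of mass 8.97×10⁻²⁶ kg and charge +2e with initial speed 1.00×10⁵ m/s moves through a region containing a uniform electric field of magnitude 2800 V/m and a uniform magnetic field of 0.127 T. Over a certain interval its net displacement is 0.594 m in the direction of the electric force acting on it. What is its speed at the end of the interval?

v_f ≈ 1.48×10⁵ m/s

B does no work; ΔKE = |q|E d.
½mv_f² = ½mv₀² + |q|Ed = ½(8.97×10⁻²⁶)(1.00×10⁵)² + (3.204×10⁻¹⁹)(2800)(0.594) ≈ 4.485×10⁻¹⁶ J + 5.329×10⁻¹⁶ J ≈ 9.814×10⁻¹⁶ J.
v_f = √(2·9.814×10⁻¹⁶/8.97×10⁻²⁶) ≈ 1.48×10⁵ m/s.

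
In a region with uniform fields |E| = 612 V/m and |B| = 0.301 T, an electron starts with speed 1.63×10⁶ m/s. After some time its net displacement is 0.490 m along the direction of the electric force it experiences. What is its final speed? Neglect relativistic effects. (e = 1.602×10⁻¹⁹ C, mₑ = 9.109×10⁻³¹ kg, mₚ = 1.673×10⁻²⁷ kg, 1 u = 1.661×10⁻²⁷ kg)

v_f ≈ 1.04×10⁷ m/s

B does no work; ΔKE = |q|E d.
½mv_f² = ½mv₀² + |q|Ed = ½(9.109×10⁻³¹)(1.63×10⁶)² + (1.602×10⁻¹⁹)(612)(0.490) ≈ 1.210×10⁻¹⁸ J + 4.804×10⁻¹⁷ J ≈ 4.925×10⁻¹⁷ J.
v_f = √(2·4.925×10⁻¹⁷/9.109×10⁻³¹) ≈ 1.04×10⁷ m/s.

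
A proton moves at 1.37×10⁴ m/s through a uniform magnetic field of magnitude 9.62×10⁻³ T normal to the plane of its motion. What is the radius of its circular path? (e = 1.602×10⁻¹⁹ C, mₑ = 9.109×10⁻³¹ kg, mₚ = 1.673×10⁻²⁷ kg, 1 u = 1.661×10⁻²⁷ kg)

r ≈ 0.0149 m

The magnetic force provides the centripetal force: |q|vB = mv²/r.
r = mv/(|q|B) = (1.673×10⁻²⁷)(1.37×10⁴)/((1.602×10⁻¹⁹)(9.62×10⁻³)) ≈ 0.0149 m.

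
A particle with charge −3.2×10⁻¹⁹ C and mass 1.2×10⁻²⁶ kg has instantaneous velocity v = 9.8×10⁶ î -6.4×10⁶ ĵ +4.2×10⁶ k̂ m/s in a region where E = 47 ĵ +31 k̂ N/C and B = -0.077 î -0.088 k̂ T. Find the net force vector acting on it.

v×B = (5.63×10⁵, 5.39×10⁵, -4.93×10⁵) N/C.
E + v×B = (5.63×10⁵, 5.39×10⁵, -4.93×10⁵) N/C.
F = q(E + v×B) = (−3.2×10⁻¹⁹ C)·(5.63×10⁵, 5.39×10⁵, -4.93×10⁵) = (-1.80×10⁻¹³, -1.72×10⁻¹³, 1.58×10⁻¹³) N.

F ≈ (-1.80×10⁻¹³, -1.72×10⁻¹³, 1.58×10⁻¹³) N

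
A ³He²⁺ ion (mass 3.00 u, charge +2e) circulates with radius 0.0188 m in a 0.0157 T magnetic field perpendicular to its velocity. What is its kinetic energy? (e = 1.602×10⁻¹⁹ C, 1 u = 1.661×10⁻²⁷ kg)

KE ≈ 5.60 eV

v = |q|Br/m, then KE = ½mv² = (qBr)²/(2m).
v = (3.204×10⁻¹⁹)(0.0157)(0.0188)/4.983×10⁻²⁷ ≈ 1.898×10⁴ m/s.
KE = ½(4.983×10⁻²⁷)(1.898×10⁴)² ≈ 8.97×10⁻¹⁹ J = 5.60 eV.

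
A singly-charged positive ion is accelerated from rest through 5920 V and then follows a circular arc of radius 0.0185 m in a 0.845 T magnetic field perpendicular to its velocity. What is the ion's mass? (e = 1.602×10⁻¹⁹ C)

m ≈ 3.31×10⁻²⁷ kg

Combine |q|V = ½mv² and r = mv/(|q|B): eliminate v to get m = qB²r²/(2V).
m = (1.602×10⁻¹⁹)(0.845)²(0.0185)²/(2·5920) ≈ 3.31×10⁻²⁷ kg.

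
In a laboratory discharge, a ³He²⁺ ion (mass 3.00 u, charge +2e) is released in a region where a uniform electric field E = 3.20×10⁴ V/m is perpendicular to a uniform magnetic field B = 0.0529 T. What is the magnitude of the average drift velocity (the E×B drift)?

v_d ≈ 6.05×10⁵ m/s

In crossed fields the guiding centre drifts at v_d = |E×B|/B² = E/B, independent of charge and mass.
v_d = 3.20×10⁴/0.0529 = 6.05×10⁵ m/s.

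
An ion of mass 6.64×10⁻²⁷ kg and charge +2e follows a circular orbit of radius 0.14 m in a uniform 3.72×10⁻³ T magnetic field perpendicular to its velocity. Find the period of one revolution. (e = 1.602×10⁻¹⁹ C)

T ≈ 3.50×10⁻⁵ s

The cyclotron period depends only on m, q, B: T = 2πm/(|q|B).
T = 2π(6.64×10⁻²⁷)/((3.204×10⁻¹⁹)(3.72×10⁻³)) ≈ 3.50×10⁻⁵ s.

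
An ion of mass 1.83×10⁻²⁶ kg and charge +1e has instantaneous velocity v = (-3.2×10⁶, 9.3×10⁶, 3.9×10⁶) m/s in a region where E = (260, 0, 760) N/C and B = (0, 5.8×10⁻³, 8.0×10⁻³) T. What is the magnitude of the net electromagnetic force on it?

|F| ≈ 9.72×10⁻¹⁵ N

v×B = (5.18×10⁴, 2.56×10⁴, -1.86×10⁴) N/C.
E + v×B = (5.20×10⁴, 2.56×10⁴, -1.78×10⁴) N/C.
F = q(E + v×B) = (1.602×10⁻¹⁹ C)·(5.20×10⁴, 2.56×10⁴, -1.78×10⁴) = (8.34×10⁻¹⁵, 4.10×10⁻¹⁵, -2.85×10⁻¹⁵) N.
|F| = 9.72×10⁻¹⁵ N.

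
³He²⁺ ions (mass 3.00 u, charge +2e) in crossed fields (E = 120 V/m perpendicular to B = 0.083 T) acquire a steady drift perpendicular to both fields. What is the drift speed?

v_d ≈ 1400 m/s

In crossed fields the guiding centre drifts at v_d = |E×B|/B² = E/B, independent of charge and mass.
v_d = 120/0.083 = 1400 m/s.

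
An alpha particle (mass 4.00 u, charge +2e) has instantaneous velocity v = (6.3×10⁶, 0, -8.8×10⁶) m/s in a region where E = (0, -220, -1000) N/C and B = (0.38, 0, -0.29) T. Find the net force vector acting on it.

F ≈ (0, -4.86×10⁻¹³, -3.20×10⁻¹⁶) N

v×B = (0, -1.52×10⁶, 0) N/C.
E + v×B = (0, -1.52×10⁶, -1000) N/C.
F = q(E + v×B) = (3.204×10⁻¹⁹ C)·(0, -1.52×10⁶, -1000) = (0, -4.86×10⁻¹³, -3.20×10⁻¹⁶) N.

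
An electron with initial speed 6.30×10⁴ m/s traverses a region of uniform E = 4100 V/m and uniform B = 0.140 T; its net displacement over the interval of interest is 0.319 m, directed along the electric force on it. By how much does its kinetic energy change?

The magnetic force is always ⟂ v and does no work; only the electric force changes KE.
ΔKE = F_E · d = |q|E d = (1.602×10⁻¹⁹)(4100)(0.319) ≈ 2.10×10⁻¹⁶ J.

ΔKE ≈ 2.10×10⁻¹⁶ J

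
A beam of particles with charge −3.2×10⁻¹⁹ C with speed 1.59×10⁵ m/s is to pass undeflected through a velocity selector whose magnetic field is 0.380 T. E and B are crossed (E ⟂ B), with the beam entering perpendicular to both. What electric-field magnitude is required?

E = 6.04×10⁴ V/m

For straight-line motion qE = qvB, so E = vB.
E = 1.59×10⁵ × 0.380 = 6.04×10⁴ V/m.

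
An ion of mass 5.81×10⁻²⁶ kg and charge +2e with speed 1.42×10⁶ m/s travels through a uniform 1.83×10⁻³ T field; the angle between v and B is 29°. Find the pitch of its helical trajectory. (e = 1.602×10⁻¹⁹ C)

v∥ = v cosθ = 1.42×10⁶·cos29° ≈ 1.242×10⁶ m/s.
T = 2πm/(|q|B) = 2π(5.81×10⁻²⁶)/((3.204×10⁻¹⁹)(1.83×10⁻³)) ≈ 6.226×10⁻⁴ s.
pitch = v∥ T = (1.242×10⁶)(6.226×10⁻⁴) ≈ 773 m.

p ≈ 773 m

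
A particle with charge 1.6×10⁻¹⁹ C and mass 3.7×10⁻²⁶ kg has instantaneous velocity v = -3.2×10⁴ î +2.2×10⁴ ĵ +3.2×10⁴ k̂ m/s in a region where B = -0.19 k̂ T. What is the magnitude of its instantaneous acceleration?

|a| ≈ 3.19×10¹⁰ m/s²

v×B = (-4180, -6080, 0) N/C.
F = q v×B = (1.6×10⁻¹⁹ C)·(-4180, -6080, 0) = (-6.69×10⁻¹⁶, -9.73×10⁻¹⁶, 0) N.
|a| = |F|/m = 1.181×10⁻¹⁵/3.7×10⁻²⁶ ≈ 3.19×10¹⁰ m/s².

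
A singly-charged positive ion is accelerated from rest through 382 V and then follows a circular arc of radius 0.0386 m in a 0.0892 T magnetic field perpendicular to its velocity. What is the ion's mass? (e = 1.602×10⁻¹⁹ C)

Combine |q|V = ½mv² and r = mv/(|q|B): eliminate v to get m = qB²r²/(2V).
m = (1.602×10⁻¹⁹)(0.0892)²(0.0386)²/(2·382) ≈ 2.49×10⁻²⁷ kg.

m ≈ 2.49×10⁻²⁷ kg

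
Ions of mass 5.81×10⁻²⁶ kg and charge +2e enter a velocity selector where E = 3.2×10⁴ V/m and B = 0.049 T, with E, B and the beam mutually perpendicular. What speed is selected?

For undeflected motion the electric and magnetic forces balance: qE = qvB.
v = E/B = 3.2×10⁴/0.049 = 6.5×10⁵ m/s.

v = 6.5×10⁵ m/s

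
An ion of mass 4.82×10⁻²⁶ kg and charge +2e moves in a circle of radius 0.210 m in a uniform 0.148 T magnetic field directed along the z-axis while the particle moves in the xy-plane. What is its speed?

v ≈ 2.07×10⁵ m/s

From |q|vB = mv²/r, v = |q|Br/m.
v = (3.204×10⁻¹⁹)(0.148)(0.210)/4.82×10⁻²⁶ ≈ 2.07×10⁵ m/s.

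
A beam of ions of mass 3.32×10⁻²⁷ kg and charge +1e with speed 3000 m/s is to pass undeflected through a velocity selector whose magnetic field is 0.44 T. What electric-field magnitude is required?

E = 1300 V/m

For straight-line motion qE = qvB, so E = vB.
E = 3000 × 0.44 = 1300 V/m.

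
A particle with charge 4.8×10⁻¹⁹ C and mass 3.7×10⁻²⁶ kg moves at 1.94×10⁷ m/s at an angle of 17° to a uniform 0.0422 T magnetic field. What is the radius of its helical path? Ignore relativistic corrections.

v⊥ = v sinθ = 1.94×10⁷·sin17° ≈ 5.672×10⁶ m/s.
r = m v⊥/(|q|B) = (3.7×10⁻²⁶)(5.672×10⁶)/((4.8×10⁻¹⁹)(0.0422)) ≈ 10.4 m.

r ≈ 10.4 m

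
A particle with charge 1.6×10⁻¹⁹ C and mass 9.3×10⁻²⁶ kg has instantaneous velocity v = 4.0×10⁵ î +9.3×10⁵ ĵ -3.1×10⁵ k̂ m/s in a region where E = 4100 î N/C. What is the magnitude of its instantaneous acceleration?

Only an electric field acts, so F = qE = (1.6×10⁻¹⁹ C)·(4100, 0, 0) = (6.56×10⁻¹⁶, 0, 0) N.
|a| = |F|/m = 6.560×10⁻¹⁶/9.3×10⁻²⁶ ≈ 7.05×10⁹ m/s².

|a| ≈ 7.05×10⁹ m/s²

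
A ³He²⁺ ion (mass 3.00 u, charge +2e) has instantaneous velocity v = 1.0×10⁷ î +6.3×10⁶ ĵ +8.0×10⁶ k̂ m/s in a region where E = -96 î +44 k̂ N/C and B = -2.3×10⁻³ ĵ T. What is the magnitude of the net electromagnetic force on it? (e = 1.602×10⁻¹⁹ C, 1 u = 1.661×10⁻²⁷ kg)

v×B = (1.84×10⁴, 0, -2.30×10⁴) N/C.
E + v×B = (1.83×10⁴, 0, -2.30×10⁴) N/C.
F = q(E + v×B) = (3.204×10⁻¹⁹ C)·(1.83×10⁴, 0, -2.30×10⁴) = (5.86×10⁻¹⁵, 0, -7.36×10⁻¹⁵) N.
|F| = 9.41×10⁻¹⁵ N.

|F| ≈ 9.41×10⁻¹⁵ N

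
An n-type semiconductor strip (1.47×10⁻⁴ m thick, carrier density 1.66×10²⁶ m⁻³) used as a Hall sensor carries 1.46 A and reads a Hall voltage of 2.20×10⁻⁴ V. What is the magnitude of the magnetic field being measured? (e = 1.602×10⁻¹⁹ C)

From V_H = IB/(n e t), B = V_H n e t / I.
B = (2.20×10⁻⁴)(1.66×10²⁶)(1.602×10⁻¹⁹)(1.47×10⁻⁴)/1.46 ≈ 0.589 T.

B ≈ 0.589 T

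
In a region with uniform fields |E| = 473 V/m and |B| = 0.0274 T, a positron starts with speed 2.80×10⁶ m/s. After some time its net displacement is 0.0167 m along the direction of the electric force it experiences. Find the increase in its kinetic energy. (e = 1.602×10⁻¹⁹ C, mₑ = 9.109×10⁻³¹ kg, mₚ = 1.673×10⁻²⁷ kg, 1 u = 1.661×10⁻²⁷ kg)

The magnetic force is always ⟂ v and does no work; only the electric force changes KE.
ΔKE = F_E · d = |q|E d = (1.602×10⁻¹⁹)(473)(0.0167) ≈ 1.27×10⁻¹⁸ J.

ΔKE ≈ 1.27×10⁻¹⁸ J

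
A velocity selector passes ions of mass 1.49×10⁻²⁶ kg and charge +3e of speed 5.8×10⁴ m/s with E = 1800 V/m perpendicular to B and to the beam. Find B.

B = 0.031 T

Balance of forces in the selector: qE = qvB ⇒ B = E/v.
B = 1800/5.8×10⁴ = 0.031 T.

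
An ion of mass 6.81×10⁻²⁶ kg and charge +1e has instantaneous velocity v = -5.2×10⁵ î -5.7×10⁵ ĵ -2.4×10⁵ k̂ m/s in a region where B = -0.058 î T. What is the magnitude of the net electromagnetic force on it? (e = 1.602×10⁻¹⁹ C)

|F| ≈ 5.75×10⁻¹⁵ N

v×B = (0, 1.39×10⁴, -3.31×10⁴) N/C.
F = q v×B = (1.602×10⁻¹⁹ C)·(0, 1.39×10⁴, -3.31×10⁴) = (0, 2.23×10⁻¹⁵, -5.30×10⁻¹⁵) N.
|F| = 5.75×10⁻¹⁵ N.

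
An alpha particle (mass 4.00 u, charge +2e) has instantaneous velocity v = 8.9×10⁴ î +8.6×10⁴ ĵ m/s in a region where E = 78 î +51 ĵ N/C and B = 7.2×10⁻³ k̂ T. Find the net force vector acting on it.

F ≈ (2.23×10⁻¹⁶, -1.89×10⁻¹⁶, 0) N

v×B = (619, -641, 0) N/C.
E + v×B = (697, -590, 0) N/C.
F = q(E + v×B) = (3.204×10⁻¹⁹ C)·(697, -590, 0) = (2.23×10⁻¹⁶, -1.89×10⁻¹⁶, 0) N.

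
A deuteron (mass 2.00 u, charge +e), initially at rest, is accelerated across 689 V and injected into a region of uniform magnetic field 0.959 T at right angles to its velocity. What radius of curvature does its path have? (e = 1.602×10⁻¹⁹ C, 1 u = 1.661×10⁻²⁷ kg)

Acceleration: |q|V = ½mv² ⇒ v = √(2|q|V/m) = √(2·1.602×10⁻¹⁹·689/3.322×10⁻²⁷) ≈ 2.578×10⁵ m/s.
In the field: r = mv/(|q|B) = (3.322×10⁻²⁷)(2.578×10⁵)/((1.602×10⁻¹⁹)(0.959)) ≈ 5.57×10⁻³ m.

r ≈ 5.57×10⁻³ m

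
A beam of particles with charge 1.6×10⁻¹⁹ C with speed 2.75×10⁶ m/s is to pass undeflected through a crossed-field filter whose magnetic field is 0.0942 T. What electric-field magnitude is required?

E = 2.59×10⁵ V/m

For straight-line motion qE = qvB, so E = vB.
E = 2.75×10⁶ × 0.0942 = 2.59×10⁵ V/m.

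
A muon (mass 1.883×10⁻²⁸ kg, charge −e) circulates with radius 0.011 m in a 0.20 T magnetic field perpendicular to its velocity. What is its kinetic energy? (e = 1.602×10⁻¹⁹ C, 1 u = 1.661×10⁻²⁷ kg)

KE ≈ 2100 eV

v = |q|Br/m, then KE = ½mv² = (qBr)²/(2m).
v = (1.602×10⁻¹⁹)(0.20)(0.011)/1.883×10⁻²⁸ ≈ 1.872×10⁶ m/s.
KE = ½(1.883×10⁻²⁸)(1.872×10⁶)² ≈ 3.3×10⁻¹⁶ J = 2100 eV.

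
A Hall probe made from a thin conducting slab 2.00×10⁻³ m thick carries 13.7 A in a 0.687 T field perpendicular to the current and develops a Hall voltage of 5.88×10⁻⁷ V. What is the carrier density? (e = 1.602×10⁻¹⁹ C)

From V_H = IB/(n e t), n = IB/(V_H e t).
n = (13.7)(0.687)/((5.88×10⁻⁷)(1.602×10⁻¹⁹)(2.00×10⁻³)) ≈ 5.00×10²⁸ m⁻³.

n ≈ 5.00×10²⁸ m⁻³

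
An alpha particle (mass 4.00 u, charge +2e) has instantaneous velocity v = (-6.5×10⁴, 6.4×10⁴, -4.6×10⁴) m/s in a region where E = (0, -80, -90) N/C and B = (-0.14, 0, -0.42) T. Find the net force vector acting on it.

v×B = (-2.69×10⁴, -2.09×10⁴, 8960) N/C.
E + v×B = (-2.69×10⁴, -2.09×10⁴, 8870) N/C.
F = q(E + v×B) = (3.204×10⁻¹⁹ C)·(-2.69×10⁴, -2.09×10⁴, 8870) = (-8.61×10⁻¹⁵, -6.71×10⁻¹⁵, 2.84×10⁻¹⁵) N.

F ≈ (-8.61×10⁻¹⁵, -6.71×10⁻¹⁵, 2.84×10⁻¹⁵) N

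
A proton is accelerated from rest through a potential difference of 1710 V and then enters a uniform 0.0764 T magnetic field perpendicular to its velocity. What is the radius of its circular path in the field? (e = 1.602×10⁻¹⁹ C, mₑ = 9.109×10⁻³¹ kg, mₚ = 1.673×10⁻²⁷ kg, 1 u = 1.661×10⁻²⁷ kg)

Acceleration: |q|V = ½mv² ⇒ v = √(2|q|V/m) = √(2·1.602×10⁻¹⁹·1710/1.673×10⁻²⁷) ≈ 5.723×10⁵ m/s.
In the field: r = mv/(|q|B) = (1.673×10⁻²⁷)(5.723×10⁵)/((1.602×10⁻¹⁹)(0.0764)) ≈ 0.0782 m.

r ≈ 0.0782 m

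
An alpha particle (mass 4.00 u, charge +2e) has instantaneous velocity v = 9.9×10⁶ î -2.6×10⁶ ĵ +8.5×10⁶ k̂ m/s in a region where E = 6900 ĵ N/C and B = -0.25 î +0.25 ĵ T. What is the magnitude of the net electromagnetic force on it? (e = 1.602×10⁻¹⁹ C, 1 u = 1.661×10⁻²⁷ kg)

v×B = (-2.12×10⁶, -2.12×10⁶, 1.82×10⁶) N/C.
E + v×B = (-2.12×10⁶, -2.12×10⁶, 1.82×10⁶) N/C.
F = q(E + v×B) = (3.204×10⁻¹⁹ C)·(-2.12×10⁶, -2.12×10⁶, 1.82×10⁶) = (-6.81×10⁻¹³, -6.79×10⁻¹³, 5.85×10⁻¹³) N.
|F| = 1.13×10⁻¹² N.

|F| ≈ 1.13×10⁻¹² N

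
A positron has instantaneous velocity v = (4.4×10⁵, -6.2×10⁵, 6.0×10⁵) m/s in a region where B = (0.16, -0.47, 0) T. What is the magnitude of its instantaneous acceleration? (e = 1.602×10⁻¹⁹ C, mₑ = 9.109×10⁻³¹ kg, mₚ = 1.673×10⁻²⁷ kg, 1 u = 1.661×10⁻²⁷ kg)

v×B = (2.82×10⁵, 9.60×10⁴, -1.08×10⁵) N/C.
F = q v×B = (1.602×10⁻¹⁹ C)·(2.82×10⁵, 9.60×10⁴, -1.08×10⁵) = (4.52×10⁻¹⁴, 1.54×10⁻¹⁴, -1.72×10⁻¹⁴) N.
|a| = |F|/m = 5.074×10⁻¹⁴/9.109×10⁻³¹ ≈ 5.57×10¹⁶ m/s².

|a| ≈ 5.57×10¹⁶ m/s²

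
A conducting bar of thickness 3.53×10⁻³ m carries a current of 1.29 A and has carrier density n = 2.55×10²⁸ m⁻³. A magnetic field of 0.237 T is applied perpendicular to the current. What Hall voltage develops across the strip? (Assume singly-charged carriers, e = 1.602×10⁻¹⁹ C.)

V_H ≈ 2.12×10⁻⁸ V

V_H = IB/(n e t).
V_H = (1.29)(0.237)/((2.55×10²⁸)(1.602×10⁻¹⁹)(3.53×10⁻³)) ≈ 2.12×10⁻⁸ V.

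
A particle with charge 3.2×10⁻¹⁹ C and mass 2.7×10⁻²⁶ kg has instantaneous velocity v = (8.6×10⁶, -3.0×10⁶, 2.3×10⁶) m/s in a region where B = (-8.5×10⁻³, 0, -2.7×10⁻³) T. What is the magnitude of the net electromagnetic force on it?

v×B = (8100, 3670, -2.55×10⁴) N/C.
F = q v×B = (3.2×10⁻¹⁹ C)·(8100, 3670, -2.55×10⁴) = (2.59×10⁻¹⁵, 1.17×10⁻¹⁵, -8.16×10⁻¹⁵) N.
|F| = 8.64×10⁻¹⁵ N.

|F| ≈ 8.64×10⁻¹⁵ N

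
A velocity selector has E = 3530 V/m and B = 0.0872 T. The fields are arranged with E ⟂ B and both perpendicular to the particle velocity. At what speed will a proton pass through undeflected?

v = 4.05×10⁴ m/s

For undeflected motion the electric and magnetic forces balance: qE = qvB.
v = E/B = 3530/0.0872 = 4.05×10⁴ m/s.
The result is independent of the particle's charge and mass.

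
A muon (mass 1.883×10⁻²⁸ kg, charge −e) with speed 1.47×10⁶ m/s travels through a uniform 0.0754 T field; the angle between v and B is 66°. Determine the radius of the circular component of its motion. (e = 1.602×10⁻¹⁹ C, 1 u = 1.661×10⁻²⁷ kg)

r ≈ 0.0209 m

v⊥ = v sinθ = 1.47×10⁶·sin66° ≈ 1.343×10⁶ m/s.
r = m v⊥/(|q|B) = (1.883×10⁻²⁸)(1.343×10⁶)/((1.602×10⁻¹⁹)(0.0754)) ≈ 0.0209 m.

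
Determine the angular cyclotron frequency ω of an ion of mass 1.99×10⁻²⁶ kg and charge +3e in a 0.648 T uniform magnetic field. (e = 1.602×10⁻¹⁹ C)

ω = |q|B/m.
ω = (4.806×10⁻¹⁹)(0.648)/1.99×10⁻²⁶ ≈ 1.56×10⁷ rad/s.

ω ≈ 1.56×10⁷ rad/s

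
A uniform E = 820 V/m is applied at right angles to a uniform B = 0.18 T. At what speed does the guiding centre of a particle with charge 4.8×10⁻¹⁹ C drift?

The steady drift has the magnetic force balancing the electric force, so v_d = E/B.
v_d = 820/0.18 = 4600 m/s.

v_d ≈ 4600 m/s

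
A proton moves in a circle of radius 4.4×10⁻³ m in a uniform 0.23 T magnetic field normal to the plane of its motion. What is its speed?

From |q|vB = mv²/r, v = |q|Br/m.
v = (1.602×10⁻¹⁹)(0.23)(4.4×10⁻³)/1.673×10⁻²⁷ ≈ 9.7×10⁴ m/s.

v ≈ 9.7×10⁴ m/s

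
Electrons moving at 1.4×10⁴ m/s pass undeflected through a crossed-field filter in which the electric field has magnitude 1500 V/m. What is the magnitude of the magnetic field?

Balance of forces in the selector: qE = qvB ⇒ B = E/v.
B = 1500/1.4×10⁴ = 0.11 T.

B = 0.11 T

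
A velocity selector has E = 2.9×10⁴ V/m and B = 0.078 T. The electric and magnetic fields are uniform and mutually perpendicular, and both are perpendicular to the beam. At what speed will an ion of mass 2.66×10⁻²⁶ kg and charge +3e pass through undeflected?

v = 3.7×10⁵ m/s

Straight-line motion ⇒ electric and magnetic forces cancel, so E = vB.
v = E/B = 2.9×10⁴/0.078 = 3.7×10⁵ m/s.
The result is independent of the particle's charge and mass.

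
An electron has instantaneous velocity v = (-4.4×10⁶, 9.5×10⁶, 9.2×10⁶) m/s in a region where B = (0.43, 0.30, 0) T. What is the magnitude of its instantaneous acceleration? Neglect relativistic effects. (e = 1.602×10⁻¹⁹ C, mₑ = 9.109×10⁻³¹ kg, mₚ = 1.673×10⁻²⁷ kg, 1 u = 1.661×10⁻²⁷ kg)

|a| ≈ 1.27×10¹⁸ m/s²

v×B = (-2.76×10⁶, 3.96×10⁶, -5.40×10⁶) N/C.
F = q v×B = (−1.602×10⁻¹⁹ C)·(-2.76×10⁶, 3.96×10⁶, -5.40×10⁶) = (4.42×10⁻¹³, -6.34×10⁻¹³, 8.66×10⁻¹³) N.
|a| = |F|/m = 1.161×10⁻¹²/9.109×10⁻³¹ ≈ 1.27×10¹⁸ m/s².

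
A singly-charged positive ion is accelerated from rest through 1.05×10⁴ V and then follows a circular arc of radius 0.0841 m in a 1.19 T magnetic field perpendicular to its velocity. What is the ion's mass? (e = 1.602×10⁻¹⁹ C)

Combine |q|V = ½mv² and r = mv/(|q|B): eliminate v to get m = qB²r²/(2V).
m = (1.602×10⁻¹⁹)(1.19)²(0.0841)²/(2·1.05×10⁴) ≈ 7.64×10⁻²⁶ kg.

m ≈ 7.64×10⁻²⁶ kg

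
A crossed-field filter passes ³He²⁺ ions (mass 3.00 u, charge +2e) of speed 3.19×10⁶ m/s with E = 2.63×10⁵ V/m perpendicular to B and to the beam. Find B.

B = 0.0824 T

Balance of forces in the selector: qE = qvB ⇒ B = E/v.
B = 2.63×10⁵/3.19×10⁶ = 0.0824 T.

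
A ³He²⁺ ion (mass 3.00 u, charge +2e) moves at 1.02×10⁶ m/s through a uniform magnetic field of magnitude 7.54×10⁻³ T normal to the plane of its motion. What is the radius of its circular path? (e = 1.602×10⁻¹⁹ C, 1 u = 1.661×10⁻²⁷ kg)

r ≈ 2.10 m

The magnetic force provides the centripetal force: |q|vB = mv²/r.
r = mv/(|q|B) = (4.983×10⁻²⁷)(1.02×10⁶)/((3.204×10⁻¹⁹)(7.54×10⁻³)) ≈ 2.10 m.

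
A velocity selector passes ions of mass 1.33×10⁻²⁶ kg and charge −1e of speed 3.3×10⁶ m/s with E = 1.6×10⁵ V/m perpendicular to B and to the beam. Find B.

B = 0.048 T

Balance of forces in the selector: qE = qvB ⇒ B = E/v.
B = 1.6×10⁵/3.3×10⁶ = 0.048 T.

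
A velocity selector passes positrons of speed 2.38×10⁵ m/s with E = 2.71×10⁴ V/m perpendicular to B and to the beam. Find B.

B = 0.114 T

Balance of forces in the selector: qE = qvB ⇒ B = E/v.
B = 2.71×10⁴/2.38×10⁵ = 0.114 T.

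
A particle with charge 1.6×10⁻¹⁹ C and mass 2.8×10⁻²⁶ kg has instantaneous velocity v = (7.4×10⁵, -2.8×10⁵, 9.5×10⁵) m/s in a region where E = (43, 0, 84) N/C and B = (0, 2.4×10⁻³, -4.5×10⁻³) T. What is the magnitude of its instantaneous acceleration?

v×B = (-1020, 3330, 1780) N/C.
E + v×B = (-977, 3330, 1860) N/C.
F = q(E + v×B) = (1.6×10⁻¹⁹ C)·(-977, 3330, 1860) = (-1.56×10⁻¹⁶, 5.33×10⁻¹⁶, 2.98×10⁻¹⁶) N.
|a| = |F|/m = 6.300×10⁻¹⁶/2.8×10⁻²⁶ ≈ 2.25×10¹⁰ m/s².

|a| ≈ 2.25×10¹⁰ m/s²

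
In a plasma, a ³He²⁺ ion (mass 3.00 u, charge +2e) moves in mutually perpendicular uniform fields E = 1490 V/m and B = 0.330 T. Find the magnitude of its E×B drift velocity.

v_d ≈ 4520 m/s

The steady drift has the magnetic force balancing the electric force, so v_d = E/B.
v_d = 1490/0.330 = 4520 m/s.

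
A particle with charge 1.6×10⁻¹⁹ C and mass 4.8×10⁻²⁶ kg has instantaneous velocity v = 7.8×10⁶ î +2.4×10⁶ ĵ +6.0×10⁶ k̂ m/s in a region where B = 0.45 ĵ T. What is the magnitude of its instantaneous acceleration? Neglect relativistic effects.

v×B = (-2.70×10⁶, 0, 3.51×10⁶) N/C.
F = q v×B = (1.6×10⁻¹⁹ C)·(-2.70×10⁶, 0, 3.51×10⁶) = (-4.32×10⁻¹³, 0, 5.62×10⁻¹³) N.
|a| = |F|/m = 7.085×10⁻¹³/4.8×10⁻²⁶ ≈ 1.48×10¹³ m/s².

|a| ≈ 1.48×10¹³ m/s²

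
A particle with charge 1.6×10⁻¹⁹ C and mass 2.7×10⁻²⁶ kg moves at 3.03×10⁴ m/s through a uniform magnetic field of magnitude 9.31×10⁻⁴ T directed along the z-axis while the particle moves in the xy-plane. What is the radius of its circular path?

The magnetic force provides the centripetal force: |q|vB = mv²/r.
r = mv/(|q|B) = (2.7×10⁻²⁶)(3.03×10⁴)/((1.6×10⁻¹⁹)(9.31×10⁻⁴)) ≈ 5.49 m.

r ≈ 5.49 m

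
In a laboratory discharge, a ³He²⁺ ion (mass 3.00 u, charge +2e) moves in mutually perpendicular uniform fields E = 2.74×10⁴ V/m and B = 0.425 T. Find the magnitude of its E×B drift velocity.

v_d ≈ 6.45×10⁴ m/s

The steady drift has the magnetic force balancing the electric force, so v_d = E/B.
v_d = 2.74×10⁴/0.425 = 6.45×10⁴ m/s.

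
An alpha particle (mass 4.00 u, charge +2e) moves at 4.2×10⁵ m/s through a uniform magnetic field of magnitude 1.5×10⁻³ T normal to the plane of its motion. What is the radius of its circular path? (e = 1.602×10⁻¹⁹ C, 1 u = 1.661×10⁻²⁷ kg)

The magnetic force provides the centripetal force: |q|vB = mv²/r.
r = mv/(|q|B) = (6.644×10⁻²⁷)(4.2×10⁵)/((3.204×10⁻¹⁹)(1.5×10⁻³)) ≈ 5.8 m.

r ≈ 5.8 m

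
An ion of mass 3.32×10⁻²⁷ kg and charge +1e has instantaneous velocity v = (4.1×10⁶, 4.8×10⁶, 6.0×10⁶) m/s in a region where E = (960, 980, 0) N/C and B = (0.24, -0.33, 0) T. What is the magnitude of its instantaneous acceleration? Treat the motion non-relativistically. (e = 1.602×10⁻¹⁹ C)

v×B = (1.98×10⁶, 1.44×10⁶, -2.50×10⁶) N/C.
E + v×B = (1.98×10⁶, 1.44×10⁶, -2.50×10⁶) N/C.
F = q(E + v×B) = (1.602×10⁻¹⁹ C)·(1.98×10⁶, 1.44×10⁶, -2.50×10⁶) = (3.17×10⁻¹³, 2.31×10⁻¹³, -4.01×10⁻¹³) N.
|a| = |F|/m = 5.613×10⁻¹³/3.32×10⁻²⁷ ≈ 1.69×10¹⁴ m/s².

|a| ≈ 1.69×10¹⁴ m/s²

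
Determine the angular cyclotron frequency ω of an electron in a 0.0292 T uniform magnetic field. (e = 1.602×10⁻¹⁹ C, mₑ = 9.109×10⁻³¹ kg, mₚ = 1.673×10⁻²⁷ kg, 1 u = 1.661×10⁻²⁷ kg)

ω = |q|B/m.
ω = (1.602×10⁻¹⁹)(0.0292)/9.109×10⁻³¹ ≈ 5.14×10⁹ rad/s.

ω ≈ 5.14×10⁹ rad/s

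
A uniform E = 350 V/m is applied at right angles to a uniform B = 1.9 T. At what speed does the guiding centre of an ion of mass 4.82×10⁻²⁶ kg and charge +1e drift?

The E×B drift speed is v_d = E/B.
v_d = 350/1.9 = 180 m/s.

v_d ≈ 180 m/s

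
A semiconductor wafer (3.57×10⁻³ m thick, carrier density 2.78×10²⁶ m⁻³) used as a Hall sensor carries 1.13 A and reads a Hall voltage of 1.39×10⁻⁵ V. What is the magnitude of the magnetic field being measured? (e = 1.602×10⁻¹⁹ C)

B ≈ 1.96 T

From V_H = IB/(n e t), B = V_H n e t / I.
B = (1.39×10⁻⁵)(2.78×10²⁶)(1.602×10⁻¹⁹)(3.57×10⁻³)/1.13 ≈ 1.96 T.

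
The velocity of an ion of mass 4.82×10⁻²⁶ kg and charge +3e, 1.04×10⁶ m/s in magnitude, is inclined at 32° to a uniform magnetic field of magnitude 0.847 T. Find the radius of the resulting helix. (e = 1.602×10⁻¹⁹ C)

v⊥ = v sinθ = 1.04×10⁶·sin32° ≈ 5.511×10⁵ m/s.
r = m v⊥/(|q|B) = (4.82×10⁻²⁶)(5.511×10⁵)/((4.806×10⁻¹⁹)(0.847)) ≈ 0.0653 m.

r ≈ 0.0653 m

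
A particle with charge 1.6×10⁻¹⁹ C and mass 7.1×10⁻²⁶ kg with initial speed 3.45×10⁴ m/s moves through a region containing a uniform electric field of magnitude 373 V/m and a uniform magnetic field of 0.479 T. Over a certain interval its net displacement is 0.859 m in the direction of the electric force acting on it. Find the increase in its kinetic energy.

The magnetic force is always ⟂ v and does no work; only the electric force changes KE.
ΔKE = F_E · d = |q|E d = (1.6×10⁻¹⁹)(373)(0.859) ≈ 5.13×10⁻¹⁷ J.

ΔKE ≈ 5.13×10⁻¹⁷ J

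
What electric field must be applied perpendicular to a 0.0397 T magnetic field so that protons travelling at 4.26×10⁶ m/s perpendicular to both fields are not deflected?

For straight-line motion qE = qvB, so E = vB.
E = 4.26×10⁶ × 0.0397 = 1.69×10⁵ V/m.

E = 1.69×10⁵ V/m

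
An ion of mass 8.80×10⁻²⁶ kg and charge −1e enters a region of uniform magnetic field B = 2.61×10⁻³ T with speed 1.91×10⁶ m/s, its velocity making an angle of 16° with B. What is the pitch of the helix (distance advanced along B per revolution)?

p ≈ 2430 m

v∥ = v cosθ = 1.91×10⁶·cos16° ≈ 1.836×10⁶ m/s.
T = 2πm/(|q|B) = 2π(8.80×10⁻²⁶)/((1.602×10⁻¹⁹)(2.61×10⁻³)) ≈ 1.322×10⁻³ s.
pitch = v∥ T = (1.836×10⁶)(1.322×10⁻³) ≈ 2430 m.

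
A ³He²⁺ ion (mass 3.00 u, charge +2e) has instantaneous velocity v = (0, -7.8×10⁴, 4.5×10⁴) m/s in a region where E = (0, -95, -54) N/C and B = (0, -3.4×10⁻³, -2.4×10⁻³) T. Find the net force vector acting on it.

F ≈ (1.09×10⁻¹⁶, -3.04×10⁻¹⁷, -1.73×10⁻¹⁷) N

v×B = (340, 0, 0) N/C.
E + v×B = (340, -95.0, -54.0) N/C.
F = q(E + v×B) = (3.204×10⁻¹⁹ C)·(340, -95.0, -54.0) = (1.09×10⁻¹⁶, -3.04×10⁻¹⁷, -1.73×10⁻¹⁷) N.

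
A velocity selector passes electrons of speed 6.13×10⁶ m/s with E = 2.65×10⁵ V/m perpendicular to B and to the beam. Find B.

B = 0.0432 T

Balance of forces in the selector: qE = qvB ⇒ B = E/v.
B = 2.65×10⁵/6.13×10⁶ = 0.0432 T.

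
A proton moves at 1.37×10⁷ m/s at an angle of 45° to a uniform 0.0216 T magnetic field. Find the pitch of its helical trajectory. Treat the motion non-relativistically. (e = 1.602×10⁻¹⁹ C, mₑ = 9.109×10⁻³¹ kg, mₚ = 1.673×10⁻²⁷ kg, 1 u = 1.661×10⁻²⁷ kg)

v∥ = v cosθ = 1.37×10⁷·cos45° ≈ 9.687×10⁶ m/s.
T = 2πm/(|q|B) = 2π(1.673×10⁻²⁷)/((1.602×10⁻¹⁹)(0.0216)) ≈ 3.038×10⁻⁶ s.
pitch = v∥ T = (9.687×10⁶)(3.038×10⁻⁶) ≈ 29.4 m.

p ≈ 29.4 m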